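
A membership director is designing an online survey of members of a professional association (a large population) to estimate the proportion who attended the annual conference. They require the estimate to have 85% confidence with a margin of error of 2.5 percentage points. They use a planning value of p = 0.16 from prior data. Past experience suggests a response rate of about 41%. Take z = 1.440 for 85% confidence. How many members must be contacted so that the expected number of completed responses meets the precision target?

Completed interviews needed: n₀ = 1.440² × 0.1344 / 0.025² ≈ 445.91 → 446.
At a 41% response rate, contacts needed = 446 / 0.41 ≈ 1087.80 → 1088.

1088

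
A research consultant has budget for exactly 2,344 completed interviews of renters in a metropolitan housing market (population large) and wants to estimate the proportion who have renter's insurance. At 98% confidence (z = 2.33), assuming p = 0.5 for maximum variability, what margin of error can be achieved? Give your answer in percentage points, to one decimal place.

SE(p̂) = √[p(1−p)/n] = √[0.2500/2344] = 0.01033.
E = z × SE = 2.33 × 0.01033 = 0.02406, or 2.4 percentage points.

2.4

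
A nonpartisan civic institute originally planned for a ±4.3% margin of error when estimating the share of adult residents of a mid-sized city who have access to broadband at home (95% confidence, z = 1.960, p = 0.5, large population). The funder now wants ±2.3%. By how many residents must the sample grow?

At ±4.3%: n = 1.960² × 0.2500 / 0.043² ≈ 519.42 → 520.
At ±2.3%: n = 1.960² × 0.2500 / 0.023² ≈ 1815.50 → 1816.
Additional respondents: 1816 − 520 = 1296.

1296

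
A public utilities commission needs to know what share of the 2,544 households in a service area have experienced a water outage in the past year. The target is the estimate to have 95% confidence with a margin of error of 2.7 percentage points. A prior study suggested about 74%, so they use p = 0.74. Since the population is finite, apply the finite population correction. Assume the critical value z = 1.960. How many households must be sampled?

Unadjusted: n₀ = 1.960² × 0.74 × 0.26 / 0.027² ≈ 1013.89, so n₀ = 1014.
Finite population correction with N = 2,544: n = n₀ / (1 + (n₀−1)/N) = 1014 / (1 + 1013/2544) = 1014 / 1.3982 ≈ 725.22.
Rounding up, n = 726.

726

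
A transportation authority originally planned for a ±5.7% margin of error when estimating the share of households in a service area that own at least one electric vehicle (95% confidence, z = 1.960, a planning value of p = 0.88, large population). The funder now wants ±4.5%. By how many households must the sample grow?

76

At ±5.7%: n = 1.960² × 0.1056 / 0.057² ≈ 124.86 → 125.
At ±4.5%: n = 1.960² × 0.1056 / 0.045² ≈ 200.33 → 201.
Additional respondents: 201 − 125 = 76.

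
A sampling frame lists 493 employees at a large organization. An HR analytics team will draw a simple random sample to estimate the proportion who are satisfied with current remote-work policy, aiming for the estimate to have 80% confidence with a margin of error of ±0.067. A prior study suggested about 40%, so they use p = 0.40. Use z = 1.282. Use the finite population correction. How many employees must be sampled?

Unadjusted: n₀ = 1.282² × 0.40 × 0.60 / 0.067² ≈ 87.87, so n₀ = 88.
Finite population correction with N = 493: n = n₀ / (1 + (n₀−1)/N) = 88 / (1 + 87/493) = 88 / 1.1765 ≈ 74.80.
Rounding up, n = 75.

75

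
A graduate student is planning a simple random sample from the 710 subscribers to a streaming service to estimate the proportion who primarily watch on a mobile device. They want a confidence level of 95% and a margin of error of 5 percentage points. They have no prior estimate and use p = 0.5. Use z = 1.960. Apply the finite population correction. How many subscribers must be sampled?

Unadjusted: n₀ = 1.960² × 0.50 × 0.50 / 0.050² ≈ 384.16, so n₀ = 385.
Finite population correction with N = 710: n = n₀ / (1 + (n₀−1)/N) = 385 / (1 + 384/710) = 385 / 1.5408 ≈ 249.86.
Rounding up, n = 250.

250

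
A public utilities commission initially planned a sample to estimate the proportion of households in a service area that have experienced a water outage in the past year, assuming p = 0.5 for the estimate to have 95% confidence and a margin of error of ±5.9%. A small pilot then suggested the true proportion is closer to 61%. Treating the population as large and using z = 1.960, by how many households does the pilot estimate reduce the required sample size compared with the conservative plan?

13

Conservative (p = 0.5): n = 1.960² × 0.25 / 0.059² ≈ 275.90 → 276.
Using p = 0.61: p(1−p) = 0.2379, so n = 1.960² × 0.2379 / 0.059² ≈ 262.54 → 263.
Reduction: 276 − 263 = 13.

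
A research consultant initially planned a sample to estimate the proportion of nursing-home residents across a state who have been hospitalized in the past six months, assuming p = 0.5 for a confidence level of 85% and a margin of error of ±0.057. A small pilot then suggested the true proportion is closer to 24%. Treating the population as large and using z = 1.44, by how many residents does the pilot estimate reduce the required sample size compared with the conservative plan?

Conservative (p = 0.5): n = 1.44² × 0.25 / 0.057² ≈ 159.56 → 160.
Using p = 0.24: p(1−p) = 0.1824, so n = 1.44² × 0.1824 / 0.057² ≈ 116.41 → 117.
Reduction: 160 − 117 = 43.

43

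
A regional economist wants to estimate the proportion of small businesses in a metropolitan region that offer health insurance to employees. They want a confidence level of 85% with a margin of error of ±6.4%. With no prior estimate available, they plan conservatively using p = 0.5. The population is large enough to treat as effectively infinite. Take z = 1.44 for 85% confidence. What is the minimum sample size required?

With p = 0.5, p(1−p) = 0.25.
n = z²·p(1−p)/E² = 1.44² × 0.2500 / 0.064² = 2.0736 × 0.2500 / 0.004096 ≈ 126.56.
Rounding up gives n = 127.

127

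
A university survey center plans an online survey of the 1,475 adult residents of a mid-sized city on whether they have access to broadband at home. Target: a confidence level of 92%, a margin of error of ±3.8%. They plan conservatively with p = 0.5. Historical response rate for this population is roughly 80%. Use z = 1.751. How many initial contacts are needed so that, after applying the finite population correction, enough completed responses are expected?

Completed interviews needed (unadjusted): n₀ = 1.751² × 0.2500 / 0.038² ≈ 530.82 → 531.
FPC for N = 1,475: n = 531 / (1 + 530/1475) = 531 / 1.3593 ≈ 390.64 → 391.
At an 80% response rate, contacts needed = 391 / 0.80 ≈ 488.75 → 489.

489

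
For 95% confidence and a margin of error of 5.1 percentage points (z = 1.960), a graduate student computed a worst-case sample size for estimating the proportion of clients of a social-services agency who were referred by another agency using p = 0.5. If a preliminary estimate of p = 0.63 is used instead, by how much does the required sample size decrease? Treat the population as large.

25

Conservative (p = 0.5): n = 1.960² × 0.25 / 0.051² ≈ 369.24 → 370.
Using p = 0.63: p(1−p) = 0.2331, so n = 1.960² × 0.2331 / 0.051² ≈ 344.28 → 345.
Reduction: 370 − 345 = 25.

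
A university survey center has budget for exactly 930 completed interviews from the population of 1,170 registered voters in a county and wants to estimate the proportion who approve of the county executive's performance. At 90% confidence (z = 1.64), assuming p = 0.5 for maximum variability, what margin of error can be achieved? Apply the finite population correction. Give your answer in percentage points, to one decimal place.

Finite-population factor: (N−n)/(N−1) = (1170−930)/(1170−1) = 0.2053.
SE(p̂) = √[p(1−p)/n · (N−n)/(N−1)] = √[0.2500/930 × 0.2053] = 0.00743.
E = z × SE = 1.64 × 0.00743 = 0.01218 ≈ 1.2 percentage points.

1.2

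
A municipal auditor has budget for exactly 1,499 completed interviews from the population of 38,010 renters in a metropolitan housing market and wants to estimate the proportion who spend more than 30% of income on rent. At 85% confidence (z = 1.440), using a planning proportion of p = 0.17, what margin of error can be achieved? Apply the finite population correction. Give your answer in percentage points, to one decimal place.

Finite-population factor: (N−n)/(N−1) = (38010−1499)/(38010−1) = 0.9606.
SE(p̂) = √[p(1−p)/n · (N−n)/(N−1)] = √[0.1411/1499 × 0.9606] = 0.00951.
E = z × SE = 1.440 × 0.00951 = 0.01369 ≈ 1.4 percentage points.

1.4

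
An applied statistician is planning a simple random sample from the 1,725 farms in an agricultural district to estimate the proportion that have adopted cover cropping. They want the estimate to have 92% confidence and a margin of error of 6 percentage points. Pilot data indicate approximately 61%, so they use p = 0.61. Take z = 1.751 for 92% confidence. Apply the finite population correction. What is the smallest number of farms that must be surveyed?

Unadjusted: n₀ = 1.751² × 0.61 × 0.39 / 0.060² ≈ 202.61, so n₀ = 203.
Finite population correction with N = 1,725: n = n₀ / (1 + (n₀−1)/N) = 203 / (1 + 202/1725) = 203 / 1.1171 ≈ 181.72.
Rounding up, n = 182.

182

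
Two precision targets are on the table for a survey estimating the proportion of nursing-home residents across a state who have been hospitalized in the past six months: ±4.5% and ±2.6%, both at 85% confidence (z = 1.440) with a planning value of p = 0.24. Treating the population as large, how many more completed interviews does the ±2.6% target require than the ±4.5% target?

373

At ±4.5%: n = 1.440² × 0.1824 / 0.045² ≈ 186.78 → 187.
At ±2.6%: n = 1.440² × 0.1824 / 0.026² ≈ 559.50 → 560.
Additional respondents: 560 − 187 = 373.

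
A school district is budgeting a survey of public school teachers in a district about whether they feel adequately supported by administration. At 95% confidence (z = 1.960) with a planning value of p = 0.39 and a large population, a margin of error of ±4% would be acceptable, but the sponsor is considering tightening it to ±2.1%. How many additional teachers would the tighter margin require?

At ±4%: n = 1.960² × 0.2379 / 0.040² ≈ 571.20 → 572.
At ±2.1%: n = 1.960² × 0.2379 / 0.021² ≈ 2072.37 → 2073.
Additional respondents: 2073 − 572 = 1501.

1501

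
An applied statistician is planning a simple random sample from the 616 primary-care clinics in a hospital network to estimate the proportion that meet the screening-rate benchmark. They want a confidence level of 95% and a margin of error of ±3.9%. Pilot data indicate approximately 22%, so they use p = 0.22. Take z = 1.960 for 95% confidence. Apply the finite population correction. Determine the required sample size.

255

Unadjusted: n₀ = 1.960² × 0.22 × 0.78 / 0.039² ≈ 433.41, so n₀ = 434.
Finite population correction with N = 616: n = n₀ / (1 + (n₀−1)/N) = 434 / (1 + 433/616) = 434 / 1.7029 ≈ 254.86.
Rounding up, n = 255.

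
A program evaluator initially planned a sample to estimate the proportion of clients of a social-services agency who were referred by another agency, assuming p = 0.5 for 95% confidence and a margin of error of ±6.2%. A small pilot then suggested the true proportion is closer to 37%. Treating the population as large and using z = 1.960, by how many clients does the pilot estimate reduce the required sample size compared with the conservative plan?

Conservative (p = 0.5): n = 1.960² × 0.25 / 0.062² ≈ 249.84 → 250.
Using p = 0.37: p(1−p) = 0.2331, so n = 1.960² × 0.2331 / 0.062² ≈ 232.95 → 233.
Reduction: 250 − 233 = 17.

17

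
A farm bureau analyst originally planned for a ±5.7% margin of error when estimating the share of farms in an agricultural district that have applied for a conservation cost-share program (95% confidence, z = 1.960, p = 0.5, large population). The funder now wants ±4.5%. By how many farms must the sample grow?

179

At ±5.7%: n = 1.960² × 0.2500 / 0.057² ≈ 295.60 → 296.
At ±4.5%: n = 1.960² × 0.2500 / 0.045² ≈ 474.27 → 475.
Additional respondents: 475 − 296 = 179.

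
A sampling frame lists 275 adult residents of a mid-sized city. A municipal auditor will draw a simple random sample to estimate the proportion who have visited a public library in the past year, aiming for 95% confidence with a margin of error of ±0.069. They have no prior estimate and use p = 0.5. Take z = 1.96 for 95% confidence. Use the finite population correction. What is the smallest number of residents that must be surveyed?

117

Unadjusted: n₀ = 1.96² × 0.50 × 0.50 / 0.069² ≈ 201.72, so n₀ = 202.
Finite population correction with N = 275: n = n₀ / (1 + (n₀−1)/N) = 202 / (1 + 201/275) = 202 / 1.7309 ≈ 116.70.
Rounding up, n = 117.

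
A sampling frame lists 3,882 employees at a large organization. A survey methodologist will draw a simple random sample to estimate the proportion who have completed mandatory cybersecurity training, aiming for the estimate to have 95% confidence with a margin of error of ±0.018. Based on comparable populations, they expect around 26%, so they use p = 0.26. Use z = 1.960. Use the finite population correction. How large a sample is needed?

1438

Unadjusted: n₀ = 1.960² × 0.26 × 0.74 / 0.018² ≈ 2281.25, so n₀ = 2282.
Finite population correction with N = 3,882: n = n₀ / (1 + (n₀−1)/N) = 2282 / (1 + 2281/3882) = 2282 / 1.5876 ≈ 1437.40.
Rounding up, n = 1438.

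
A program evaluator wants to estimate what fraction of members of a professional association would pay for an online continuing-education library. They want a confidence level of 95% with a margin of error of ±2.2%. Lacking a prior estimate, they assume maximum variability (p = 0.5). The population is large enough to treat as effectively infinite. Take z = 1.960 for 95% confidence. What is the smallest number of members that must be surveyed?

With p = 0.5, p(1−p) = 0.25.
n = z²·p(1−p)/E² = 1.960² × 0.2500 / 0.022² = 3.8416 × 0.2500 / 0.000484 ≈ 1984.30.
Rounding up gives n = 1985.

1985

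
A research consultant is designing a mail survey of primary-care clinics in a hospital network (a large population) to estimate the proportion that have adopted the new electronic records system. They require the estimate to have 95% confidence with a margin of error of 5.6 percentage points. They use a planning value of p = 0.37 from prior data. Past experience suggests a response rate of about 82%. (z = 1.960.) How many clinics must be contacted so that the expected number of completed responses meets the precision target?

349

Completed interviews needed: n₀ = 1.960² × 0.2331 / 0.056² ≈ 285.55 → 286.
At an 82% response rate, contacts needed = 286 / 0.82 ≈ 348.78 → 349.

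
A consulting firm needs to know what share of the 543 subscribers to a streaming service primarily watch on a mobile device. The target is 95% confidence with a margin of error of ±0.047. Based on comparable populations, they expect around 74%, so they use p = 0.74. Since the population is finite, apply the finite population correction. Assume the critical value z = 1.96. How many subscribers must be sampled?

208

Unadjusted: n₀ = 1.96² × 0.74 × 0.26 / 0.047² ≈ 334.60, so n₀ = 335.
Finite population correction with N = 543: n = n₀ / (1 + (n₀−1)/N) = 335 / (1 + 334/543) = 335 / 1.6151 ≈ 207.42.
Rounding up, n = 208.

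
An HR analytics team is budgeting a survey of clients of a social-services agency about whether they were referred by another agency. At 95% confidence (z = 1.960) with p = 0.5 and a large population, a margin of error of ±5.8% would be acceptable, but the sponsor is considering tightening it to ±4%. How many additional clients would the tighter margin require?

315

At ±5.8%: n = 1.960² × 0.2500 / 0.058² ≈ 285.49 → 286.
At ±4%: n = 1.960² × 0.2500 / 0.040² ≈ 600.25 → 601.
Additional respondents: 601 − 286 = 315.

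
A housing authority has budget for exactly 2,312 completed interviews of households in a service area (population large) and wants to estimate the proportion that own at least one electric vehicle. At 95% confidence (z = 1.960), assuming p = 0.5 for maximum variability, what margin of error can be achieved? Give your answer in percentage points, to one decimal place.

SE(p̂) = √[p(1−p)/n] = √[0.2500/2312] = 0.01040.
E = z × SE = 1.960 × 0.01040 = 0.02038, or 2.0 percentage points.

2.0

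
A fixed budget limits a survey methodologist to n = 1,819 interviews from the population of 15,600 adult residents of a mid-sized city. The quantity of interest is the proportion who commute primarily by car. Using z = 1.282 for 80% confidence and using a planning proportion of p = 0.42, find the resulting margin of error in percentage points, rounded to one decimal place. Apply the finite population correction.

Finite-population factor: (N−n)/(N−1) = (15600−1819)/(15600−1) = 0.8835.
SE(p̂) = √[p(1−p)/n · (N−n)/(N−1)] = √[0.2436/1819 × 0.8835] = 0.01088.
E = z × SE = 1.282 × 0.01088 = 0.01394 ≈ 1.4 percentage points.

1.4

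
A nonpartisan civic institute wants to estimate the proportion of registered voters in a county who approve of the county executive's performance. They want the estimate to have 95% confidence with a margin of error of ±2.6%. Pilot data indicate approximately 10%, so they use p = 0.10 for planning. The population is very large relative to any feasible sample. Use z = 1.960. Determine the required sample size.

512

With p = 0.10, p(1−p) = 0.0900.
n = z²·p(1−p)/E² = 1.960² × 0.0900 / 0.026² = 3.8416 × 0.0900 / 0.000676 ≈ 511.46.
Rounding up gives n = 512.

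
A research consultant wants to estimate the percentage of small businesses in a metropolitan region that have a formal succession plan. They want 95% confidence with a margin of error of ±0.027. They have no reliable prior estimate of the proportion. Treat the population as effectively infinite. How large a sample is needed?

1318

For 95% confidence, z = 1.960.
With no prior estimate, use p = 0.5, giving p(1−p) = 0.25.
n = z²·p(1−p)/E² = 1.960² × 0.2500 / 0.027² = 3.8416 × 0.2500 / 0.000729 ≈ 1317.42.
Rounding up gives n = 1318.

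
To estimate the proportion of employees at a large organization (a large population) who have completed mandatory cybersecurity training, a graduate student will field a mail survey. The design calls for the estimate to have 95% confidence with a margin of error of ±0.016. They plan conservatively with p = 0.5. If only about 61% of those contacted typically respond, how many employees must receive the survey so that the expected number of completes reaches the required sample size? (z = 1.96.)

Completed interviews needed: n₀ = 1.96² × 0.2500 / 0.016² ≈ 3751.56 → 3752.
At a 61% response rate, contacts needed = 3752 / 0.61 ≈ 6150.82 → 6151.

6151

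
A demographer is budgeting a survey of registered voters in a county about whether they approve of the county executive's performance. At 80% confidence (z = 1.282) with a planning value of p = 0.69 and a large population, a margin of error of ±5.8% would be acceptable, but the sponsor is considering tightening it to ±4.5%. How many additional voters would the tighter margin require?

69

At ±5.8%: n = 1.282² × 0.2139 / 0.058² ≈ 104.50 → 105.
At ±4.5%: n = 1.282² × 0.2139 / 0.045² ≈ 173.60 → 174.
Additional respondents: 174 − 105 = 69.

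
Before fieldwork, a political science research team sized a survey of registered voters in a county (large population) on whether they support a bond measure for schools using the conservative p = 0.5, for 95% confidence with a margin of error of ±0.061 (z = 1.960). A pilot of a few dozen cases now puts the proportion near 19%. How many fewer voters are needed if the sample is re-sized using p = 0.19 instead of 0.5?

Conservative (p = 0.5): n = 1.960² × 0.25 / 0.061² ≈ 258.10 → 259.
Using p = 0.19: p(1−p) = 0.1539, so n = 1.960² × 0.1539 / 0.061² ≈ 158.89 → 159.
Reduction: 259 − 159 = 100.

100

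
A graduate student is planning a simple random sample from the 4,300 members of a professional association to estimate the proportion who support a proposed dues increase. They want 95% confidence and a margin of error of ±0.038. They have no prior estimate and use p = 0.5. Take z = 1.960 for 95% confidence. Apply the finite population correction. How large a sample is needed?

Unadjusted: n₀ = 1.960² × 0.50 × 0.50 / 0.038² ≈ 665.10, so n₀ = 666.
Finite population correction with N = 4,300: n = n₀ / (1 + (n₀−1)/N) = 666 / (1 + 665/4300) = 666 / 1.1547 ≈ 576.80.
Rounding up, n = 577.

577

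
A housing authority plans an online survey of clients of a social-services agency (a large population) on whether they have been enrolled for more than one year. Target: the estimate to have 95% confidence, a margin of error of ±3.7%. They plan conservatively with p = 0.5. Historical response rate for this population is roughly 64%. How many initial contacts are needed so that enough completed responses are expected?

For 95% confidence, z = 1.96.
Completed interviews needed: n₀ = 1.96² × 0.2500 / 0.037² ≈ 701.53 → 702.
At a 64% response rate, contacts needed = 702 / 0.64 ≈ 1096.88 → 1097.

1097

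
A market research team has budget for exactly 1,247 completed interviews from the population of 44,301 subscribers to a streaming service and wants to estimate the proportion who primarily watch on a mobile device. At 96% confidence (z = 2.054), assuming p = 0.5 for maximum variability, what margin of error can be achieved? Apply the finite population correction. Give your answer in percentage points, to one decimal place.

2.9

Finite-population factor: (N−n)/(N−1) = (44301−1247)/(44301−1) = 0.9719.
SE(p̂) = √[p(1−p)/n · (N−n)/(N−1)] = √[0.2500/1247 × 0.9719] = 0.01396.
E = z × SE = 2.054 × 0.01396 = 0.02867 ≈ 2.9 percentage points.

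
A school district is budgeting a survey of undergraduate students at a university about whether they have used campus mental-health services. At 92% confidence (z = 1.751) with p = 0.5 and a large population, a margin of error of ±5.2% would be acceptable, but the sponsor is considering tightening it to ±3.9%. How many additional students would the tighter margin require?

220

At ±5.2%: n = 1.751² × 0.2500 / 0.052² ≈ 283.47 → 284.
At ±3.9%: n = 1.751² × 0.2500 / 0.039² ≈ 503.94 → 504.
Additional respondents: 504 − 284 = 220.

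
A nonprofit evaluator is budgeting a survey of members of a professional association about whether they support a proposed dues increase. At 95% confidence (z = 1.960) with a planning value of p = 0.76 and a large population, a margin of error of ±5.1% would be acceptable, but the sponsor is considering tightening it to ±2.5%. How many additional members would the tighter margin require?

852

At ±5.1%: n = 1.960² × 0.1824 / 0.051² ≈ 269.40 → 270.
At ±2.5%: n = 1.960² × 0.1824 / 0.025² ≈ 1121.13 → 1122.
Additional respondents: 1122 − 270 = 852.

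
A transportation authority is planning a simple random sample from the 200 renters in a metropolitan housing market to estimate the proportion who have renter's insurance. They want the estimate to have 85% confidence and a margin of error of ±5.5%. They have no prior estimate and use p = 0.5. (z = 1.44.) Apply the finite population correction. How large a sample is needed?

93

Unadjusted: n₀ = 1.44² × 0.50 × 0.50 / 0.055² ≈ 171.37, so n₀ = 172.
Finite population correction with N = 200: n = n₀ / (1 + (n₀−1)/N) = 172 / (1 + 171/200) = 172 / 1.8550 ≈ 92.72.
Rounding up, n = 93.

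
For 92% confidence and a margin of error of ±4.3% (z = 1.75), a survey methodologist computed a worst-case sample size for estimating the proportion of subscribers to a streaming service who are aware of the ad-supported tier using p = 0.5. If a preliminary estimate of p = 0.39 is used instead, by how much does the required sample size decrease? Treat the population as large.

Conservative (p = 0.5): n = 1.75² × 0.25 / 0.043² ≈ 414.08 → 415.
Using p = 0.39: p(1−p) = 0.2379, so n = 1.75² × 0.2379 / 0.043² ≈ 394.03 → 395.
Reduction: 415 − 395 = 20.

20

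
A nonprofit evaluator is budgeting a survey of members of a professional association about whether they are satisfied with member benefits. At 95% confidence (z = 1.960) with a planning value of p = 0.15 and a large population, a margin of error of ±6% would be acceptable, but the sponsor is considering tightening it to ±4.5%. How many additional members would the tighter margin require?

At ±6%: n = 1.960² × 0.1275 / 0.060² ≈ 136.06 → 137.
At ±4.5%: n = 1.960² × 0.1275 / 0.045² ≈ 241.88 → 242.
Additional respondents: 242 − 137 = 105.

105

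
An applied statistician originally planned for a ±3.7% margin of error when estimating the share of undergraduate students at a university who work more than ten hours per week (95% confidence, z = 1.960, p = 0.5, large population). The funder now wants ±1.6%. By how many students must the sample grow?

At ±3.7%: n = 1.960² × 0.2500 / 0.037² ≈ 701.53 → 702.
At ±1.6%: n = 1.960² × 0.2500 / 0.016² ≈ 3751.56 → 3752.
Additional respondents: 3752 − 702 = 3050.

3050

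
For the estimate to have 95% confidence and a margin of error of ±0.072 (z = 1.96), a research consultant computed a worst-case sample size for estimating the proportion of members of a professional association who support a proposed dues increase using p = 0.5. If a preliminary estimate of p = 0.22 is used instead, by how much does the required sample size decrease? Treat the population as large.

Conservative (p = 0.5): n = 1.96² × 0.25 / 0.072² ≈ 185.26 → 186.
Using p = 0.22: p(1−p) = 0.1716, so n = 1.96² × 0.1716 / 0.072² ≈ 127.16 → 128.
Reduction: 186 − 128 = 58.

58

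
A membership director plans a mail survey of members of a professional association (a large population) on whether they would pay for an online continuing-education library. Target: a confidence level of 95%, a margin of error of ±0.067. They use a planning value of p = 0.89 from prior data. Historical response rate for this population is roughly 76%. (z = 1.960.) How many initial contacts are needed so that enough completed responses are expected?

111

Completed interviews needed: n₀ = 1.960² × 0.0979 / 0.067² ≈ 83.78 → 84.
At a 76% response rate, contacts needed = 84 / 0.76 ≈ 110.53 → 111.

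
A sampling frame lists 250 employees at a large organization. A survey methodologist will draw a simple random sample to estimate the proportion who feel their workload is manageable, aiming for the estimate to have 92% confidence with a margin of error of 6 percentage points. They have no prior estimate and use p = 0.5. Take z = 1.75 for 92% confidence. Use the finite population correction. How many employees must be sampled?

116

Unadjusted: n₀ = 1.75² × 0.50 × 0.50 / 0.060² ≈ 212.67, so n₀ = 213.
Finite population correction with N = 250: n = n₀ / (1 + (n₀−1)/N) = 213 / (1 + 212/250) = 213 / 1.8480 ≈ 115.26.
Rounding up, n = 116.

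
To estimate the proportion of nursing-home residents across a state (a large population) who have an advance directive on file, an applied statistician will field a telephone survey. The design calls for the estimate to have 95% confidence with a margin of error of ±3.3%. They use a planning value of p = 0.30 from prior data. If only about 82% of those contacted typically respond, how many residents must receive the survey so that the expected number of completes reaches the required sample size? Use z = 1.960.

Completed interviews needed: n₀ = 1.960² × 0.2100 / 0.033² ≈ 740.80 → 741.
At an 82% response rate, contacts needed = 741 / 0.82 ≈ 903.66 → 904.

904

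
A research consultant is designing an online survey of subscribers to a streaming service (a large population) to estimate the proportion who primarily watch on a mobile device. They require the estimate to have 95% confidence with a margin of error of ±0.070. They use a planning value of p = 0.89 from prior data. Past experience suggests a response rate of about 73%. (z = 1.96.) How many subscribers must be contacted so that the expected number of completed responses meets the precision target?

106

Completed interviews needed: n₀ = 1.96² × 0.0979 / 0.070² ≈ 76.75 → 77.
At a 73% response rate, contacts needed = 77 / 0.73 ≈ 105.48 → 106.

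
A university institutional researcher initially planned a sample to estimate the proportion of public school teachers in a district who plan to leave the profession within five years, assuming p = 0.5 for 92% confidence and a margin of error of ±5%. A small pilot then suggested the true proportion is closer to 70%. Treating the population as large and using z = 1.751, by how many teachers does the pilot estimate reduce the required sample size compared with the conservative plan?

Conservative (p = 0.5): n = 1.751² × 0.25 / 0.050² ≈ 306.60 → 307.
Using p = 0.70: p(1−p) = 0.2100, so n = 1.751² × 0.2100 / 0.050² ≈ 257.54 → 258.
Reduction: 307 − 258 = 49.

49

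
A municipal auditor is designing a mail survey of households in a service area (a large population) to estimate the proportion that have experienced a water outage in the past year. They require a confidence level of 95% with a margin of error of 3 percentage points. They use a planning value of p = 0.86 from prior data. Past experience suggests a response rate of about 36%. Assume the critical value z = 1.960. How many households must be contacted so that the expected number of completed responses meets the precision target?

1428

Completed interviews needed: n₀ = 1.960² × 0.1204 / 0.030² ≈ 513.92 → 514.
At a 36% response rate, contacts needed = 514 / 0.36 ≈ 1427.78 → 1428.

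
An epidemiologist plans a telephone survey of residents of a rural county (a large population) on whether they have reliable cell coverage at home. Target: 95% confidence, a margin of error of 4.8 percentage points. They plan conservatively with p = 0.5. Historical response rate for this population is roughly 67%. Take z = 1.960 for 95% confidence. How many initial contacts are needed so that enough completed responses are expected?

Completed interviews needed: n₀ = 1.960² × 0.2500 / 0.048² ≈ 416.84 → 417.
At a 67% response rate, contacts needed = 417 / 0.67 ≈ 622.39 → 623.

623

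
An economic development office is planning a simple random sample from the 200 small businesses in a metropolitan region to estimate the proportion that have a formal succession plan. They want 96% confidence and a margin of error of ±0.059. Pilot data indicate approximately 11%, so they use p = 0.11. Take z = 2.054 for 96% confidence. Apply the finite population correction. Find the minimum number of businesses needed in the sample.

Unadjusted: n₀ = 2.054² × 0.11 × 0.89 / 0.059² ≈ 118.65, so n₀ = 119.
Finite population correction with N = 200: n = n₀ / (1 + (n₀−1)/N) = 119 / (1 + 118/200) = 119 / 1.5900 ≈ 74.84.
Rounding up, n = 75.

75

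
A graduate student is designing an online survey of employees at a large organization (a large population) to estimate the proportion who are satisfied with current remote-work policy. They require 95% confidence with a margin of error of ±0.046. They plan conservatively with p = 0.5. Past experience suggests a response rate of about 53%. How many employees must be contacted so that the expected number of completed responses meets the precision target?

For 95% confidence, z = 1.960.
Completed interviews needed: n₀ = 1.960² × 0.2500 / 0.046² ≈ 453.88 → 454.
At a 53% response rate, contacts needed = 454 / 0.53 ≈ 856.60 → 857.

857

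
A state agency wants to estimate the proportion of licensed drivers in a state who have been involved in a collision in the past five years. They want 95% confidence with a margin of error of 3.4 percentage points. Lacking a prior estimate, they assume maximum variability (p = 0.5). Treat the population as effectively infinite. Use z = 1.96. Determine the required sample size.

With p = 0.5, p(1−p) = 0.25.
n = z²·p(1−p)/E² = 1.96² × 0.2500 / 0.034² = 3.8416 × 0.2500 / 0.001156 ≈ 830.80.
Rounding up gives n = 831.

831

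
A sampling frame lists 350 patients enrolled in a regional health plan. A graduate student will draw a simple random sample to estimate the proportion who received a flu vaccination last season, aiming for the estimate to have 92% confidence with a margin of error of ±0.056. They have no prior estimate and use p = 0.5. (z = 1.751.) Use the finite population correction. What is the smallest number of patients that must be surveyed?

Unadjusted: n₀ = 1.751² × 0.50 × 0.50 / 0.056² ≈ 244.42, so n₀ = 245.
Finite population correction with N = 350: n = n₀ / (1 + (n₀−1)/N) = 245 / (1 + 244/350) = 245 / 1.6971 ≈ 144.36.
Rounding up, n = 145.

145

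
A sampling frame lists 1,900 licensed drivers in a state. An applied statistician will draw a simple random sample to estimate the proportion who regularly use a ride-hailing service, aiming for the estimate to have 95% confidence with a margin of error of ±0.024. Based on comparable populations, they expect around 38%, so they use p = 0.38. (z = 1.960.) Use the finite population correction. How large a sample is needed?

Unadjusted: n₀ = 1.960² × 0.38 × 0.62 / 0.024² ≈ 1571.32, so n₀ = 1572.
Finite population correction with N = 1,900: n = n₀ / (1 + (n₀−1)/N) = 1572 / (1 + 1571/1900) = 1572 / 1.8268 ≈ 860.50.
Rounding up, n = 861.

861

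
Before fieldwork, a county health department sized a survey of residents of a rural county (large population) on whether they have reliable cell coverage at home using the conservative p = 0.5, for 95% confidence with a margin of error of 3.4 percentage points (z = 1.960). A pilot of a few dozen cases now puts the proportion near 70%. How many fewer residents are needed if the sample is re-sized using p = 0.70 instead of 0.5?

Conservative (p = 0.5): n = 1.960² × 0.25 / 0.034² ≈ 830.80 → 831.
Using p = 0.70: p(1−p) = 0.2100, so n = 1.960² × 0.2100 / 0.034² ≈ 697.87 → 698.
Reduction: 831 − 698 = 133.

133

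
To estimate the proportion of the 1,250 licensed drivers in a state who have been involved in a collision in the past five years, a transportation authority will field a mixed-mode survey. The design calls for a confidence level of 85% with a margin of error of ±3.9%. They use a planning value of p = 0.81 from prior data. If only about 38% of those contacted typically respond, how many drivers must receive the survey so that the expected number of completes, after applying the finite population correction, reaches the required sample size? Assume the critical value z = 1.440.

Completed interviews needed (unadjusted): n₀ = 1.440² × 0.1539 / 0.039² ≈ 209.81 → 210.
FPC for N = 1,250: n = 210 / (1 + 209/1250) = 210 / 1.1672 ≈ 179.92 → 180.
At a 38% response rate, contacts needed = 180 / 0.38 ≈ 473.68 → 474.

474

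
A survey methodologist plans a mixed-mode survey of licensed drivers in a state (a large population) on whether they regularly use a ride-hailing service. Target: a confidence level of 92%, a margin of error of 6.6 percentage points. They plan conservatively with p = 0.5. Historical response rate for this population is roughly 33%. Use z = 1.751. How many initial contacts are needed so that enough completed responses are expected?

534

Completed interviews needed: n₀ = 1.751² × 0.2500 / 0.066² ≈ 175.96 → 176.
At a 33% response rate, contacts needed = 176 / 0.33 ≈ 533.33 → 534.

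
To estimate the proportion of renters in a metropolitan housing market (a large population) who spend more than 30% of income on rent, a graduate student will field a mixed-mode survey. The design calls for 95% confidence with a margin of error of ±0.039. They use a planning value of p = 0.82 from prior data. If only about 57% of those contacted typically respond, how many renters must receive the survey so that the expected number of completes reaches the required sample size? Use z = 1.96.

Completed interviews needed: n₀ = 1.96² × 0.1476 / 0.039² ≈ 372.79 → 373.
At a 57% response rate, contacts needed = 373 / 0.57 ≈ 654.39 → 655.

655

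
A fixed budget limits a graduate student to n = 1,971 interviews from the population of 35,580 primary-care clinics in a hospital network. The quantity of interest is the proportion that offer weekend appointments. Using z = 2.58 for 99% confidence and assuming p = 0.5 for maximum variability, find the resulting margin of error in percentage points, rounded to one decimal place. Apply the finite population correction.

2.8

Finite-population factor: (N−n)/(N−1) = (35580−1971)/(35580−1) = 0.9446.
SE(p̂) = √[p(1−p)/n · (N−n)/(N−1)] = √[0.2500/1971 × 0.9446] = 0.01095.
E = z × SE = 2.58 × 0.01095 = 0.02824 ≈ 2.8 percentage points.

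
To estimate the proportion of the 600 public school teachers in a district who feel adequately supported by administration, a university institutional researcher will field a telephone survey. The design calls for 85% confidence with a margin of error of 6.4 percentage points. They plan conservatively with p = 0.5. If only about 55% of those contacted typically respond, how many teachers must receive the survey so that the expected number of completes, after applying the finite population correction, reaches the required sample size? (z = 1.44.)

191

Completed interviews needed (unadjusted): n₀ = 1.44² × 0.2500 / 0.064² ≈ 126.56 → 127.
FPC for N = 600: n = 127 / (1 + 126/600) = 127 / 1.2100 ≈ 104.96 → 105.
At a 55% response rate, contacts needed = 105 / 0.55 ≈ 190.91 → 191.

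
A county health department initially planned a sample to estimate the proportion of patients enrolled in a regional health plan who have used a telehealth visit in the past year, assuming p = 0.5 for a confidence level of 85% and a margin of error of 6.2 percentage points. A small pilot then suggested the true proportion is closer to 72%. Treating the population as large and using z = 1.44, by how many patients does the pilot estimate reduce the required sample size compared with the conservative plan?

26

Conservative (p = 0.5): n = 1.44² × 0.25 / 0.062² ≈ 134.86 → 135.
Using p = 0.72: p(1−p) = 0.2016, so n = 1.44² × 0.2016 / 0.062² ≈ 108.75 → 109.
Reduction: 135 − 109 = 26.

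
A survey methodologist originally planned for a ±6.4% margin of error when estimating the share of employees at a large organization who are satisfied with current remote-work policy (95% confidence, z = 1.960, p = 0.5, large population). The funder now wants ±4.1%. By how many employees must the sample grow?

At ±6.4%: n = 1.960² × 0.2500 / 0.064² ≈ 234.47 → 235.
At ±4.1%: n = 1.960² × 0.2500 / 0.041² ≈ 571.33 → 572.
Additional respondents: 572 − 235 = 337.

337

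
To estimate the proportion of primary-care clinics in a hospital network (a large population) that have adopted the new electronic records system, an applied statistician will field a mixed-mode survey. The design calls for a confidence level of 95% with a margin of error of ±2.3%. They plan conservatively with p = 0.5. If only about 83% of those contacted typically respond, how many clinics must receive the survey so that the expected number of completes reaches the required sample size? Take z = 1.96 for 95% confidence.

Completed interviews needed: n₀ = 1.96² × 0.2500 / 0.023² ≈ 1815.50 → 1816.
At an 83% response rate, contacts needed = 1816 / 0.83 ≈ 2187.95 → 2188.

2188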